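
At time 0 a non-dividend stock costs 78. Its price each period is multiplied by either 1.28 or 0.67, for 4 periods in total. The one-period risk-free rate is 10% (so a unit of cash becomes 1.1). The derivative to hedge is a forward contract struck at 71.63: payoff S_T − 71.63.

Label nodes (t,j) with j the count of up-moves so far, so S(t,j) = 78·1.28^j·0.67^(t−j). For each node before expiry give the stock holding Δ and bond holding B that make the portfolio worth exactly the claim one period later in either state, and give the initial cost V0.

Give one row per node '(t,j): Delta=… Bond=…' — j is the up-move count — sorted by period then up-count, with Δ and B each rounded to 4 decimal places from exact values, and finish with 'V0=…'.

(0,0): Delta=1.0000 Bond=-48.9243
(1,0): Delta=1.0000 Bond=-53.8167
(1,1): Delta=1.0000 Bond=-53.8167
(2,0): Delta=1.0000 Bond=-59.1983
(2,1): Delta=1.0000 Bond=-59.1983
(2,2): Delta=1.0000 Bond=-59.1983
(3,0): Delta=1.0000 Bond=-65.1182
(3,1): Delta=1.0000 Bond=-65.1182
(3,2): Delta=1.0000 Bond=-65.1182
(3,3): Delta=1.0000 Bond=-65.1182
V0=29.0757

No-arbitrage ⇒ martingale measure with p* = (R−d)/(u−d) = 0.7049.
At expiry t=4: V(4,0)=-55.9121, V(4,1)=-41.6018, V(4,2)=-14.2627, V(4,3)=37.9672, V(4,4)=137.7497
  t=3,j=0: stock 23.4595 → up 30.0282 (V=-41.6018), down 15.7179 (V=-55.9121). Price -41.6587; hedge Δ=1.0000, bond B=-65.1182.
  t=3,j=1: stock 44.8182 → up 57.3673 (V=-14.2627), down 30.0282 (V=-41.6018). Price -20.3000; hedge Δ=1.0000, bond B=-65.1182.
  t=3,j=2: stock 85.6228 → up 109.5972 (V=37.9672), down 57.3673 (V=-14.2627). Price 20.5046; hedge Δ=1.0000, bond B=-65.1182.
  t=3,j=3: stock 163.5779 → up 209.3797 (V=137.7497), down 109.5972 (V=37.9672). Price 98.4597; hedge Δ=1.0000, bond B=-65.1182.
  t=2,j=0: stock 35.0142 → up 44.8182 (V=-20.3000), down 23.4595 (V=-41.6587). Price -24.1841; hedge Δ=1.0000, bond B=-59.1983.
  t=2,j=1: stock 66.8928 → up 85.6228 (V=20.5046), down 44.8182 (V=-20.3000). Price 7.6945; hedge Δ=1.0000, bond B=-59.1983.
  t=2,j=2: stock 127.7952 → up 163.5779 (V=98.4597), down 85.6228 (V=20.5046). Price 68.5969; hedge Δ=1.0000, bond B=-59.1983.
  t=1,j=0: stock 52.2600 → up 66.8928 (V=7.6945), down 35.0142 (V=-24.1841). Price -1.5567; hedge Δ=1.0000, bond B=-53.8167.
  t=1,j=1: stock 99.8400 → up 127.7952 (V=68.5969), down 66.8928 (V=7.6945). Price 46.0233; hedge Δ=1.0000, bond B=-53.8167.
  t=0,j=0: stock 78.0000 → up 99.8400 (V=46.0233), down 52.2600 (V=-1.5567). Price 29.0757; hedge Δ=1.0000, bond B=-48.9243.
Self-financing check: at every node Δ·S+B equals the discounted successor values.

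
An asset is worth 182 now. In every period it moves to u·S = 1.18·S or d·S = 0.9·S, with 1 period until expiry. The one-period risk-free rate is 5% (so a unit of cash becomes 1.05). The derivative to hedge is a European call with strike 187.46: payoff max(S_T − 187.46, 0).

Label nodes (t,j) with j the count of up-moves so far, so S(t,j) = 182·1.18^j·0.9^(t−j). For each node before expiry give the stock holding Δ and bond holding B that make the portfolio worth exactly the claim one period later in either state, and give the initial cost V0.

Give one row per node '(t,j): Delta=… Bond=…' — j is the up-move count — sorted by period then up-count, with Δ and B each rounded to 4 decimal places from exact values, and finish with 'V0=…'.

Since d<R<u, set p* = (R−d)/(u−d) = 0.5357; price each node as the discounted p*-expectation of its children.
Terminal payoffs: V(1,0)=0.0000, V(1,1)=27.3000
(0,0): S=182.0000. Δ = (V_up−V_dn)/(S_up−S_dn) = (27.3000−0.0000)/(214.7600−163.8000) = 0.5357. V = [p*·27.3000 + (1−p*)·0.0000]/1.05 = 13.9286. B = V − Δ·S = -83.5714.
The time-0 hedge costs 13.9286, which is the no-arbitrage price.

(0,0): Delta=0.5357 Bond=-83.5714
V0=13.9286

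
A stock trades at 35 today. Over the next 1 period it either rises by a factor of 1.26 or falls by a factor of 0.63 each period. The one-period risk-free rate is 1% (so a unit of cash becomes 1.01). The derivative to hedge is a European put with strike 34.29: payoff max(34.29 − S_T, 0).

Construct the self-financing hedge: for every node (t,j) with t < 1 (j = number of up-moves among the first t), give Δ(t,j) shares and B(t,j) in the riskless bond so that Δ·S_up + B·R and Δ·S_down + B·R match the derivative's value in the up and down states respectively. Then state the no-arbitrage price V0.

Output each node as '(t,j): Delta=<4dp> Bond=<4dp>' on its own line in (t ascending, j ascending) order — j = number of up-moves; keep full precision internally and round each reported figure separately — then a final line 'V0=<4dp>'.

The replicating-portfolio and risk-neutral prices coincide; use p* = (1.01−0.63)/(1.26−0.63) = 0.6032 for the latter.
Terminal payoffs: V(1,0)=12.2400, V(1,1)=0.0000
  t=0,j=0: stock 35.0000 → up 44.1000 (V=0.0000), down 22.0500 (V=12.2400). Price 4.8091; hedge Δ=-0.5551, bond B=24.2376.
Check: Δ(0,0)·S0 + B(0,0) = 4.8091 = V0.

(0,0): Delta=-0.5551 Bond=24.2376
V0=4.8091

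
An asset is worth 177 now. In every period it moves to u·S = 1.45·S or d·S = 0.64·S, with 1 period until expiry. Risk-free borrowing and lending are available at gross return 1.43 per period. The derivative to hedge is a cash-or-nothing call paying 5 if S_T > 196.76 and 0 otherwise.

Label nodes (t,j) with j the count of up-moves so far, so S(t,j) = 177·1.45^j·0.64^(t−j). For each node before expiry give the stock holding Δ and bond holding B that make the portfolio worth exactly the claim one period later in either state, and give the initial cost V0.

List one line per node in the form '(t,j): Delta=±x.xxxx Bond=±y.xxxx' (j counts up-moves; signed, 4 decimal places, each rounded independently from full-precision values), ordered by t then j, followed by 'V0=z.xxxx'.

(0,0): Delta=0.0349 Bond=-2.7627
V0=3.4102

No-arbitrage ⇒ martingale measure with p* = (R−d)/(u−d) = 0.9753.
Terminal values V(1,·): V(1,0)=0.0000, V(1,1)=5.0000
  t=0,j=0: stock 177.0000 → up 256.6500 (V=5.0000), down 113.2800 (V=0.0000). Price 3.4102; hedge Δ=0.0349, bond B=-2.7627.
Root portfolio cost Δ·177+B reproduces V0=3.4102.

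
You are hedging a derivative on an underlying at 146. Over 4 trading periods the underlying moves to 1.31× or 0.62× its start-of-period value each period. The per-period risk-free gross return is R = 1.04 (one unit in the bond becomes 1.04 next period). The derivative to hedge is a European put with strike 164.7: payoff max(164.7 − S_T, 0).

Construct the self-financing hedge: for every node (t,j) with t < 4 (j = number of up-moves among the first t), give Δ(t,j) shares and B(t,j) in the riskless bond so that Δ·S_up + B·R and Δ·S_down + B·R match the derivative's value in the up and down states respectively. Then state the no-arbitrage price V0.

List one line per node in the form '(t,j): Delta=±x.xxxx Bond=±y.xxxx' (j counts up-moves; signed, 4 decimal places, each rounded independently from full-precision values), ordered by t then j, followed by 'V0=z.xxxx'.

(0,0): Delta=-0.4004 Bond=96.0738
(1,0): Delta=-0.7872 Bond=134.9350
(1,1): Delta=-0.2827 Bond=77.4050
(2,0): Delta=-1.0000 Bond=152.2744
(2,1): Delta=-0.7225 Bond=132.6554
(2,2): Delta=-0.1488 Bond=46.9734
(3,0): Delta=-1.0000 Bond=158.3654
(3,1): Delta=-1.0000 Bond=158.3654
(3,2): Delta=-0.6380 Bond=124.8450
(3,3): Delta=0.0000 Bond=0.0000
V0=37.6215

The replicating-portfolio and risk-neutral prices coincide; use p* = (1.04−0.62)/(1.31−0.62) = 0.6087 for the latter.
Payoff layer (t=4): V(4,0)=143.1265, V(4,1)=119.1174, V(4,2)=68.3883, V(4,3)=0.0000, V(4,4)=0.0000
(3,0): S=34.7959. Δ = (V_up−V_dn)/(S_up−S_dn) = (119.1174−143.1265)/(45.5826−21.5735) = -1.0000. V = [p*·119.1174 + (1−p*)·143.1265]/1.04 = 123.5695. B = V − Δ·S = 158.3654.
(3,1): S=73.5203. Δ = (V_up−V_dn)/(S_up−S_dn) = (68.3883−119.1174)/(96.3117−45.5826) = -1.0000. V = [p*·68.3883 + (1−p*)·119.1174]/1.04 = 84.8450. B = V − Δ·S = 158.3654.
(3,2): S=155.3414. Δ = (V_up−V_dn)/(S_up−S_dn) = (0.0000−68.3883)/(203.4972−96.3117) = -0.6380. V = [p*·0.0000 + (1−p*)·68.3883]/1.04 = 25.7314. B = V − Δ·S = 124.8450.
(3,3): S=328.2213. Δ = (V_up−V_dn)/(S_up−S_dn) = (0.0000−0.0000)/(429.9699−203.4972) = 0.0000. V = [p*·0.0000 + (1−p*)·0.0000]/1.04 = 0.0000. B = V − Δ·S = 0.0000.
(2,0): S=56.1224. Δ = (V_up−V_dn)/(S_up−S_dn) = (84.8450−123.5695)/(73.5203−34.7959) = -1.0000. V = [p*·84.8450 + (1−p*)·123.5695]/1.04 = 96.1520. B = V − Δ·S = 152.2744.
(2,1): S=118.5812. Δ = (V_up−V_dn)/(S_up−S_dn) = (25.7314−84.8450)/(155.3414−73.5203) = -0.7225. V = [p*·25.7314 + (1−p*)·84.8450]/1.04 = 46.9835. B = V − Δ·S = 132.6554.
(2,2): S=250.5506. Δ = (V_up−V_dn)/(S_up−S_dn) = (0.0000−25.7314)/(328.2213−155.3414) = -0.1488. V = [p*·0.0000 + (1−p*)·25.7314]/1.04 = 9.6815. B = V − Δ·S = 46.9734.
(1,0): S=90.5200. Δ = (V_up−V_dn)/(S_up−S_dn) = (46.9835−96.1520)/(118.5812−56.1224) = -0.7872. V = [p*·46.9835 + (1−p*)·96.1520]/1.04 = 63.6763. B = V − Δ·S = 134.9350.
(1,1): S=191.2600. Δ = (V_up−V_dn)/(S_up−S_dn) = (9.6815−46.9835)/(250.5506−118.5812) = -0.2827. V = [p*·9.6815 + (1−p*)·46.9835]/1.04 = 23.3442. B = V − Δ·S = 77.4050.
(0,0): S=146.0000. Δ = (V_up−V_dn)/(S_up−S_dn) = (23.3442−63.6763)/(191.2600−90.5200) = -0.4004. V = [p*·23.3442 + (1−p*)·63.6763]/1.04 = 37.6215. B = V − Δ·S = 96.0738.
Check: Δ(0,0)·S0 + B(0,0) = 37.6215 = V0.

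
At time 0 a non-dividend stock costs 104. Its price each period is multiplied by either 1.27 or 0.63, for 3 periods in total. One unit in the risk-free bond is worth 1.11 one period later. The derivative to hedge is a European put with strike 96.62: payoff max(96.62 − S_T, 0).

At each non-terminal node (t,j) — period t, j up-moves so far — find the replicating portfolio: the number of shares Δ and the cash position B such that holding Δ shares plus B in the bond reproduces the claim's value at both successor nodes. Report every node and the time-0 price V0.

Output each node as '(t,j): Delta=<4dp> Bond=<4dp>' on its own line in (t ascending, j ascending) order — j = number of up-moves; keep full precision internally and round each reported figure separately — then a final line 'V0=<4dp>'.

No-arbitrage ⇒ martingale measure with p* = (R−d)/(u−d) = 0.7500.
At expiry t=3: V(3,0)=70.6151, V(3,1)=44.1974, V(3,2)=0.0000, V(3,3)=0.0000
Node (2,0) S=41.2776: V=(p*·44.1974+(1−p*)·70.6151)/1.11=45.7674; Δ=(44.1974−70.6151)/(52.4226−26.0049)=-1.0000; B=V−Δ·S=87.0450
Node (2,1) S=83.2104: V=(p*·0.0000+(1−p*)·44.1974)/1.11=9.9544; Δ=(0.0000−44.1974)/(105.6772−52.4226)=-0.8299; B=V−Δ·S=79.0129
Node (2,2) S=167.7416: V=(p*·0.0000+(1−p*)·0.0000)/1.11=0.0000; Δ=(0.0000−0.0000)/(213.0318−105.6772)=0.0000; B=V−Δ·S=0.0000
Node (1,0) S=65.5200: V=(p*·9.9544+(1−p*)·45.7674)/1.11=17.0339; Δ=(9.9544−45.7674)/(83.2104−41.2776)=-0.8541; B=V−Δ·S=72.9918
Node (1,1) S=132.0800: V=(p*·0.0000+(1−p*)·9.9544)/1.11=2.2420; Δ=(0.0000−9.9544)/(167.7416−83.2104)=-0.1178; B=V−Δ·S=17.7957
Node (0,0) S=104.0000: V=(p*·2.2420+(1−p*)·17.0339)/1.11=5.3513; Δ=(2.2420−17.0339)/(132.0800−65.5200)=-0.2222; B=V−Δ·S=28.4637
The time-0 hedge costs 5.3513, which is the no-arbitrage price.

(0,0): Delta=-0.2222 Bond=28.4637
(1,0): Delta=-0.8541 Bond=72.9918
(1,1): Delta=-0.1178 Bond=17.7957
(2,0): Delta=-1.0000 Bond=87.0450
(2,1): Delta=-0.8299 Bond=79.0129
(2,2): Delta=0.0000 Bond=0.0000
V0=5.3513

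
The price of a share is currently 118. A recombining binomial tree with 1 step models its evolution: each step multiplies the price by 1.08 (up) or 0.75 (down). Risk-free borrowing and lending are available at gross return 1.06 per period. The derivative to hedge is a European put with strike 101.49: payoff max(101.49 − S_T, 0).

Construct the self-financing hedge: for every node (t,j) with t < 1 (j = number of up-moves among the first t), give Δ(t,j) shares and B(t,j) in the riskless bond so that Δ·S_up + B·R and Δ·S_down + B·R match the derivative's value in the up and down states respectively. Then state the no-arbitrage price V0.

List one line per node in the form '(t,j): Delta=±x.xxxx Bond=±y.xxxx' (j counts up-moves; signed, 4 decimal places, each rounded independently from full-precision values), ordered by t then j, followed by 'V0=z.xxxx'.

(0,0): Delta=-0.3336 Bond=40.1063
V0=0.7427

Since d<R<u, set p* = (R−d)/(u−d) = 0.9394; price each node as the discounted p*-expectation of its children.
Terminal values V(1,·): V(1,0)=12.9900, V(1,1)=0.0000
Node (0,0) S=118.0000: V=(p*·0.0000+(1−p*)·12.9900)/1.06=0.7427; Δ=(0.0000−12.9900)/(127.4400−88.5000)=-0.3336; B=V−Δ·S=40.1063
Check: Δ(0,0)·S0 + B(0,0) = 0.7427 = V0.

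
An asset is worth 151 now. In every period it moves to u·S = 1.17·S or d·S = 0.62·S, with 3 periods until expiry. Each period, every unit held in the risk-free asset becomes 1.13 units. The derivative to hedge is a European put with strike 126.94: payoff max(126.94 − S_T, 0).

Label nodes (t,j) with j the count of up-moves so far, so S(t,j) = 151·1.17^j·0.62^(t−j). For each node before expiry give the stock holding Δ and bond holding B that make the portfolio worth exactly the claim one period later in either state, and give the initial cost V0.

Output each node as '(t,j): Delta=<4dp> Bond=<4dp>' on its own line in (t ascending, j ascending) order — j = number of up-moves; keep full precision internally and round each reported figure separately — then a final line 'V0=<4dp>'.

Risk-neutral probability p* = (R−d)/(u−d) = (1.13−0.62)/(1.17−0.62) = 0.9273.
Payoff layer (t=3): V(3,0)=90.9525, V(3,1)=59.0281, V(3,2)=0.0000, V(3,3)=0.0000
Node (2,0) S=58.0444: V=(p*·59.0281+(1−p*)·90.9525)/1.13=54.2919; Δ=(59.0281−90.9525)/(67.9119−35.9875)=-1.0000; B=V−Δ·S=112.3363
Node (2,1) S=109.5354: V=(p*·0.0000+(1−p*)·59.0281)/1.13=3.7991; Δ=(0.0000−59.0281)/(128.1564−67.9119)=-0.9798; B=V−Δ·S=111.1228
Node (2,2) S=206.7039: V=(p*·0.0000+(1−p*)·0.0000)/1.13=0.0000; Δ=(0.0000−0.0000)/(241.8436−128.1564)=0.0000; B=V−Δ·S=0.0000
Node (1,0) S=93.6200: V=(p*·3.7991+(1−p*)·54.2919)/1.13=6.6117; Δ=(3.7991−54.2919)/(109.5354−58.0444)=-0.9806; B=V−Δ·S=98.4169
Node (1,1) S=176.6700: V=(p*·0.0000+(1−p*)·3.7991)/1.13=0.2445; Δ=(0.0000−3.7991)/(206.7039−109.5354)=-0.0391; B=V−Δ·S=7.1519
Node (0,0) S=151.0000: V=(p*·0.2445+(1−p*)·6.6117)/1.13=0.6262; Δ=(0.2445−6.6117)/(176.6700−93.6200)=-0.0767; B=V−Δ·S=12.2030
Check: Δ(0,0)·S0 + B(0,0) = 0.6262 = V0.

(0,0): Delta=-0.0767 Bond=12.2030
(1,0): Delta=-0.9806 Bond=98.4169
(1,1): Delta=-0.0391 Bond=7.1519
(2,0): Delta=-1.0000 Bond=112.3363
(2,1): Delta=-0.9798 Bond=111.1228
(2,2): Delta=0.0000 Bond=0.0000
V0=0.6262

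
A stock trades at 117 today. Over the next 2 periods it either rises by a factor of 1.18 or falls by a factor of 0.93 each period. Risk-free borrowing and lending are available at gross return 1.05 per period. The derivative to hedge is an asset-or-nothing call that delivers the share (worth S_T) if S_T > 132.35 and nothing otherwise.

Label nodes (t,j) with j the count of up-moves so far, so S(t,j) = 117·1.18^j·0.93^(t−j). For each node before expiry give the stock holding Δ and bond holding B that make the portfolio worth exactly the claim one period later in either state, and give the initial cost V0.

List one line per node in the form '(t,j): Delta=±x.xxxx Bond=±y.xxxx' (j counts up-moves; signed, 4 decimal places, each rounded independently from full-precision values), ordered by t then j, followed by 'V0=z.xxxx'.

(0,0): Delta=2.5461 Bond=-263.8490
(1,0): Delta=0.0000 Bond=0.0000
(1,1): Delta=4.7200 Bond=-577.1697
V0=34.0450

The replicating-portfolio and risk-neutral prices coincide; use p* = (1.05−0.93)/(1.18−0.93) = 0.4800 for the latter.
At expiry t=2: V(2,0)=0.0000, V(2,1)=0.0000, V(2,2)=162.9108
(1,0): S=108.8100. Δ = (V_up−V_dn)/(S_up−S_dn) = (0.0000−0.0000)/(128.3958−101.1933) = 0.0000. V = [p*·0.0000 + (1−p*)·0.0000]/1.05 = 0.0000. B = V − Δ·S = 0.0000.
(1,1): S=138.0600. Δ = (V_up−V_dn)/(S_up−S_dn) = (162.9108−0.0000)/(162.9108−128.3958) = 4.7200. V = [p*·162.9108 + (1−p*)·0.0000]/1.05 = 74.4735. B = V − Δ·S = -577.1697.
(0,0): S=117.0000. Δ = (V_up−V_dn)/(S_up−S_dn) = (74.4735−0.0000)/(138.0600−108.8100) = 2.5461. V = [p*·74.4735 + (1−p*)·0.0000]/1.05 = 34.0450. B = V − Δ·S = -263.8490.
Each (Δ,B) replicates both successor values, so the strategy is self-financing and V0 is arbitrage-free.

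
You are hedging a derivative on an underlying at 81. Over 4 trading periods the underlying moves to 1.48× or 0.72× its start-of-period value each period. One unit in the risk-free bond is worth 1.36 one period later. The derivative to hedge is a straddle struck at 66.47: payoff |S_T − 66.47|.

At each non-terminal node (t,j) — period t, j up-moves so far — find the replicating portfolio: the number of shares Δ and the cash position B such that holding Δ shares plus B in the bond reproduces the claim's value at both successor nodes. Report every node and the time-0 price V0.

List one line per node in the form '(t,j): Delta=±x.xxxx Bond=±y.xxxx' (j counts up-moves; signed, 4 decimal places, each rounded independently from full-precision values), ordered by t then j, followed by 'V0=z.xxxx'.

Risk-neutral probability p* = (R−d)/(u−d) = (1.36−0.72)/(1.48−0.72) = 0.8421.
At expiry t=4: V(4,0)=44.7022, V(4,1)=21.7250, V(4,2)=25.5058, V(4,3)=122.5913, V(4,4)=322.1560
  t=3,j=0: stock 30.2331 → up 44.7450 (V=21.7250), down 21.7678 (V=44.7022). Price 18.6419; hedge Δ=-1.0000, bond B=48.8750.
  t=3,j=1: stock 62.1458 → up 91.9758 (V=25.5058), down 44.7450 (V=21.7250). Price 18.3153; hedge Δ=0.0800, bond B=13.3406.
  t=3,j=2: stock 127.7441 → up 189.0613 (V=122.5913), down 91.9758 (V=25.5058). Price 78.8691; hedge Δ=1.0000, bond B=-48.8750.
  t=3,j=3: stock 262.5852 → up 388.6260 (V=322.1560), down 189.0613 (V=122.5913). Price 213.7102; hedge Δ=1.0000, bond B=-48.8750.
  t=2,j=0: stock 41.9904 → up 62.1458 (V=18.3153), down 30.2331 (V=18.6419). Price 13.5051; hedge Δ=-0.0102, bond B=13.9348.
  t=2,j=1: stock 86.3136 → up 127.7441 (V=78.8691), down 62.1458 (V=18.3153). Price 50.9618; hedge Δ=0.9231, bond B=-28.7143.
  t=2,j=2: stock 177.4224 → up 262.5852 (V=213.7102), down 127.7441 (V=78.8691). Price 141.4849; hedge Δ=1.0000, bond B=-35.9375.
  t=1,j=0: stock 58.3200 → up 86.3136 (V=50.9618), down 41.9904 (V=13.5051). Price 33.1232; hedge Δ=0.8451, bond B=-16.1619.
  t=1,j=1: stock 119.8800 → up 177.4224 (V=141.4849), down 86.3136 (V=50.9618). Price 93.5234; hedge Δ=0.9936, bond B=-25.5860.
  t=0,j=0: stock 81.0000 → up 119.8800 (V=93.5234), down 58.3200 (V=33.1232). Price 61.7548; hedge Δ=0.9812, bond B=-17.7191.
Self-financing check: at every node Δ·S+B equals the discounted successor values.

(0,0): Delta=0.9812 Bond=-17.7191
(1,0): Delta=0.8451 Bond=-16.1619
(1,1): Delta=0.9936 Bond=-25.5860
(2,0): Delta=-0.0102 Bond=13.9348
(2,1): Delta=0.9231 Bond=-28.7143
(2,2): Delta=1.0000 Bond=-35.9375
(3,0): Delta=-1.0000 Bond=48.8750
(3,1): Delta=0.0800 Bond=13.3406
(3,2): Delta=1.0000 Bond=-48.8750
(3,3): Delta=1.0000 Bond=-48.8750
V0=61.7548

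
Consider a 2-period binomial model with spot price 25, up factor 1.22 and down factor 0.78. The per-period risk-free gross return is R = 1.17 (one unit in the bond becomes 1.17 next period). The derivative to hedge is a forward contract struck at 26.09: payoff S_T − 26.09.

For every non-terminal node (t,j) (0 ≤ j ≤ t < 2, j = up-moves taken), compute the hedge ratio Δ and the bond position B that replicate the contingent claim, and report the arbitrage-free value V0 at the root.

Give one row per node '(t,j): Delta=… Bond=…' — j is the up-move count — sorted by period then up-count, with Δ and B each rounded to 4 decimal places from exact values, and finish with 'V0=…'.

(0,0): Delta=1.0000 Bond=-19.0591
(1,0): Delta=1.0000 Bond=-22.2991
(1,1): Delta=1.0000 Bond=-22.2991
V0=5.9409

Under the risk-neutral measure, an up-move has probability p* = (R−d)/(u−d) = 0.8864 and values discount at R = 1.17.
Terminal payoffs: V(2,0)=-10.8800, V(2,1)=-2.3000, V(2,2)=11.1200
(1,0): S=19.5000. Δ = (V_up−V_dn)/(S_up−S_dn) = (-2.3000−-10.8800)/(23.7900−15.2100) = 1.0000. V = [p*·-2.3000 + (1−p*)·-10.8800]/1.17 = -2.7991. B = V − Δ·S = -22.2991.
(1,1): S=30.5000. Δ = (V_up−V_dn)/(S_up−S_dn) = (11.1200−-2.3000)/(37.2100−23.7900) = 1.0000. V = [p*·11.1200 + (1−p*)·-2.3000]/1.17 = 8.2009. B = V − Δ·S = -22.2991.
(0,0): S=25.0000. Δ = (V_up−V_dn)/(S_up−S_dn) = (8.2009−-2.7991)/(30.5000−19.5000) = 1.0000. V = [p*·8.2009 + (1−p*)·-2.7991]/1.17 = 5.9409. B = V − Δ·S = -19.0591.
Self-financing check: at every node Δ·S+B equals the discounted successor values.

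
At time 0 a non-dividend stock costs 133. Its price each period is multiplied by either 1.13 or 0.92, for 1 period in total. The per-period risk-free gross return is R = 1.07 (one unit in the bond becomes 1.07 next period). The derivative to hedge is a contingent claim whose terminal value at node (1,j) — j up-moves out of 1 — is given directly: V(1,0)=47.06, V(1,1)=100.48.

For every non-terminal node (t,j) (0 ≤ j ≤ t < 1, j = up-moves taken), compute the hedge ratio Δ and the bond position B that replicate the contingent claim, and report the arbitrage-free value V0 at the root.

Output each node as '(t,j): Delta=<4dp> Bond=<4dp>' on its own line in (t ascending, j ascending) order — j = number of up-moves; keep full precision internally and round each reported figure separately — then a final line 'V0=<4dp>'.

(0,0): Delta=1.9126 Bond=-174.7388
V0=79.6422

No-arbitrage ⇒ martingale measure with p* = (R−d)/(u−d) = 0.7143.
Terminal payoffs: V(1,0)=47.0600, V(1,1)=100.4800
  t=0,j=0: stock 133.0000 → up 150.2900 (V=100.4800), down 122.3600 (V=47.0600). Price 79.6422; hedge Δ=1.9126, bond B=-174.7388.
Check: Δ(0,0)·S0 + B(0,0) = 79.6422 = V0.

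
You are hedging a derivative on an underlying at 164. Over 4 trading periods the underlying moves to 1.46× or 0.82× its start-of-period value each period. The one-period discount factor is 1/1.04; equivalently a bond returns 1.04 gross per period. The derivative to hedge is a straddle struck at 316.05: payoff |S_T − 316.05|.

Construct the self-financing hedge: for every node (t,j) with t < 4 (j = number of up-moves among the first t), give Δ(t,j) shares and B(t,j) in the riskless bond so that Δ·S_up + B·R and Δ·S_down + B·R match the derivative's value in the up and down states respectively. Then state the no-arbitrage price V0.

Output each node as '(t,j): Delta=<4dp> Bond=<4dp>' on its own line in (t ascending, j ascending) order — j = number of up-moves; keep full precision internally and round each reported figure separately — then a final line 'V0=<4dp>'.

(0,0): Delta=-0.3714 Bond=195.9976
(1,0): Delta=-0.7399 Bond=253.3840
(1,1): Delta=0.0236 Bond=109.2488
(2,0): Delta=-1.0000 Bond=292.2060
(2,1): Delta=-0.4609 Bond=208.7540
(2,2): Delta=0.5432 Bond=-68.0031
(3,0): Delta=-1.0000 Bond=303.8942
(3,1): Delta=-1.0000 Bond=303.8942
(3,2): Delta=0.1171 Bond=51.4139
(3,3): Delta=1.0000 Bond=-303.8942
V0=135.0832

No-arbitrage ⇒ martingale measure with p* = (R−d)/(u−d) = 0.3438.
Terminal payoffs: V(4,0)=241.9020, V(4,1)=184.0304, V(4,2)=80.9908, V(4,3)=102.4700, V(4,4)=429.1198
(3,0): S=90.4244. Δ = (V_up−V_dn)/(S_up−S_dn) = (184.0304−241.9020)/(132.0196−74.1480) = -1.0000. V = [p*·184.0304 + (1−p*)·241.9020]/1.04 = 213.4699. B = V − Δ·S = 303.8942.
(3,1): S=160.9995. Δ = (V_up−V_dn)/(S_up−S_dn) = (80.9908−184.0304)/(235.0592−132.0196) = -1.0000. V = [p*·80.9908 + (1−p*)·184.0304]/1.04 = 142.8948. B = V − Δ·S = 303.8942.
(3,2): S=286.6576. Δ = (V_up−V_dn)/(S_up−S_dn) = (102.4700−80.9908)/(418.5200−235.0592) = 0.1171. V = [p*·102.4700 + (1−p*)·80.9908]/1.04 = 84.9753. B = V − Δ·S = 51.4139.
(3,3): S=510.3903. Δ = (V_up−V_dn)/(S_up−S_dn) = (429.1198−102.4700)/(745.1698−418.5200) = 1.0000. V = [p*·429.1198 + (1−p*)·102.4700]/1.04 = 206.4961. B = V − Δ·S = -303.8942.
(2,0): S=110.2736. Δ = (V_up−V_dn)/(S_up−S_dn) = (142.8948−213.4699)/(160.9995−90.4244) = -1.0000. V = [p*·142.8948 + (1−p*)·213.4699]/1.04 = 181.9324. B = V − Δ·S = 292.2060.
(2,1): S=196.3408. Δ = (V_up−V_dn)/(S_up−S_dn) = (84.9753−142.8948)/(286.6576−160.9995) = -0.4609. V = [p*·84.9753 + (1−p*)·142.8948]/1.04 = 118.2548. B = V − Δ·S = 208.7540.
(2,2): S=349.5824. Δ = (V_up−V_dn)/(S_up−S_dn) = (206.4961−84.9753)/(510.3903−286.6576) = 0.5432. V = [p*·206.4961 + (1−p*)·84.9753]/1.04 = 121.8731. B = V − Δ·S = -68.0031.
(1,0): S=134.4800. Δ = (V_up−V_dn)/(S_up−S_dn) = (118.2548−181.9324)/(196.3408−110.2736) = -0.7399. V = [p*·118.2548 + (1−p*)·181.9324]/1.04 = 153.8877. B = V − Δ·S = 253.3840.
(1,1): S=239.4400. Δ = (V_up−V_dn)/(S_up−S_dn) = (121.8731−118.2548)/(349.5824−196.3408) = 0.0236. V = [p*·121.8731 + (1−p*)·118.2548]/1.04 = 114.9025. B = V − Δ·S = 109.2488.
(0,0): S=164.0000. Δ = (V_up−V_dn)/(S_up−S_dn) = (114.9025−153.8877)/(239.4400−134.4800) = -0.3714. V = [p*·114.9025 + (1−p*)·153.8877]/1.04 = 135.0832. B = V − Δ·S = 195.9976.
The time-0 hedge costs 135.0832, which is the no-arbitrage price.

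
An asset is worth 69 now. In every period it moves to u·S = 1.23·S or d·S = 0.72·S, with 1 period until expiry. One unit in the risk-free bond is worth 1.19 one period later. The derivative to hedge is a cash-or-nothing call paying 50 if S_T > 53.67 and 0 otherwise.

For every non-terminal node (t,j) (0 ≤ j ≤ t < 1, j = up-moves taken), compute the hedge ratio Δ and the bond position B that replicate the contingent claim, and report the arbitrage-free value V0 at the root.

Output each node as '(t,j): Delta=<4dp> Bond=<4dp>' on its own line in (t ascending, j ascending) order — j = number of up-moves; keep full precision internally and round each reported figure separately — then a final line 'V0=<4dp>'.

Risk-neutral probability p* = (R−d)/(u−d) = (1.19−0.72)/(1.23−0.72) = 0.9216.
Terminal payoffs: V(1,0)=0.0000, V(1,1)=50.0000
  t=0,j=0: stock 69.0000 → up 84.8700 (V=50.0000), down 49.6800 (V=0.0000). Price 38.7214; hedge Δ=1.4209, bond B=-59.3178.
Self-financing check: at every node Δ·S+B equals the discounted successor values.

(0,0): Delta=1.4209 Bond=-59.3178
V0=38.7214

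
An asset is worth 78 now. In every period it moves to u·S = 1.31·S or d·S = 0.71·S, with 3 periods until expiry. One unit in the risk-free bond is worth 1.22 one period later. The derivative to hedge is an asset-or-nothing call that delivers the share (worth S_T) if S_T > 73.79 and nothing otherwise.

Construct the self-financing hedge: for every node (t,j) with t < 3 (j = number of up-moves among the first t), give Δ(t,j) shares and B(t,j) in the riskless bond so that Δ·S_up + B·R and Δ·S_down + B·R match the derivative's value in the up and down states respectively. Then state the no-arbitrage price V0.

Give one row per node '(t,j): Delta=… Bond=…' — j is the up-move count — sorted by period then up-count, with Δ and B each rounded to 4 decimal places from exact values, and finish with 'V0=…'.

Risk-neutral probability p* = (R−d)/(u−d) = (1.22−0.71)/(1.31−0.71) = 0.8500.
Terminal payoffs: V(3,0)=0.0000, V(3,1)=0.0000, V(3,2)=95.0376, V(3,3)=175.3511
Node (2,0) S=39.3198: V=(p*·0.0000+(1−p*)·0.0000)/1.22=0.0000; Δ=(0.0000−0.0000)/(51.5089−27.9171)=0.0000; B=V−Δ·S=0.0000
Node (2,1) S=72.5478: V=(p*·95.0376+(1−p*)·0.0000)/1.22=66.2147; Δ=(95.0376−0.0000)/(95.0376−51.5089)=2.1833; B=V−Δ·S=-92.1813
Node (2,2) S=133.8558: V=(p*·175.3511+(1−p*)·95.0376)/1.22=133.8558; Δ=(175.3511−95.0376)/(175.3511−95.0376)=1.0000; B=V−Δ·S=0.0000
Node (1,0) S=55.3800: V=(p*·66.2147+(1−p*)·0.0000)/1.22=46.1332; Δ=(66.2147−0.0000)/(72.5478−39.3198)=1.9927; B=V−Δ·S=-64.2247
Node (1,1) S=102.1800: V=(p*·133.8558+(1−p*)·66.2147)/1.22=101.4013; Δ=(133.8558−66.2147)/(133.8558−72.5478)=1.1033; B=V−Δ·S=-11.3338
Node (0,0) S=78.0000: V=(p*·101.4013+(1−p*)·46.1332)/1.22=76.3206; Δ=(101.4013−46.1332)/(102.1800−55.3800)=1.1809; B=V−Δ·S=-15.7930
The time-0 hedge costs 76.3206, which is the no-arbitrage price.

(0,0): Delta=1.1809 Bond=-15.7930
(1,0): Delta=1.9927 Bond=-64.2247
(1,1): Delta=1.1033 Bond=-11.3338
(2,0): Delta=0.0000 Bond=0.0000
(2,1): Delta=2.1833 Bond=-92.1813
(2,2): Delta=1.0000 Bond=0.0000
V0=76.3206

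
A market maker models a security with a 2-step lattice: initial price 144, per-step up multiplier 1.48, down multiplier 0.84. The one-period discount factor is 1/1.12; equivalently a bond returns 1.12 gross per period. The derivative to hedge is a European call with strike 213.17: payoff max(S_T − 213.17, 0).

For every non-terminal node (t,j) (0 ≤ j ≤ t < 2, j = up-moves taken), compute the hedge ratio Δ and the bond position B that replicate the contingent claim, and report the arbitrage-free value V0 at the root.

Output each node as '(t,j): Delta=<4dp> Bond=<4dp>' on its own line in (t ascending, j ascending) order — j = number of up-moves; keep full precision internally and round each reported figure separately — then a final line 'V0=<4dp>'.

(0,0): Delta=0.4334 Bond=-46.8052
(1,0): Delta=0.0000 Bond=0.0000
(1,1): Delta=0.7496 Bond=-119.8214
V0=15.6017

The replicating-portfolio and risk-neutral prices coincide; use p* = (1.12−0.84)/(1.48−0.84) = 0.4375 for the latter.
Terminal payoffs: V(2,0)=0.0000, V(2,1)=0.0000, V(2,2)=102.2476
  t=1,j=0: stock 120.9600 → up 179.0208 (V=0.0000), down 101.6064 (V=0.0000). Price 0.0000; hedge Δ=0.0000, bond B=0.0000.
  t=1,j=1: stock 213.1200 → up 315.4176 (V=102.2476), down 179.0208 (V=0.0000). Price 39.9405; hedge Δ=0.7496, bond B=-119.8214.
  t=0,j=0: stock 144.0000 → up 213.1200 (V=39.9405), down 120.9600 (V=0.0000). Price 15.6017; hedge Δ=0.4334, bond B=-46.8052.
Each (Δ,B) replicates both successor values, so the strategy is self-financing and V0 is arbitrage-free.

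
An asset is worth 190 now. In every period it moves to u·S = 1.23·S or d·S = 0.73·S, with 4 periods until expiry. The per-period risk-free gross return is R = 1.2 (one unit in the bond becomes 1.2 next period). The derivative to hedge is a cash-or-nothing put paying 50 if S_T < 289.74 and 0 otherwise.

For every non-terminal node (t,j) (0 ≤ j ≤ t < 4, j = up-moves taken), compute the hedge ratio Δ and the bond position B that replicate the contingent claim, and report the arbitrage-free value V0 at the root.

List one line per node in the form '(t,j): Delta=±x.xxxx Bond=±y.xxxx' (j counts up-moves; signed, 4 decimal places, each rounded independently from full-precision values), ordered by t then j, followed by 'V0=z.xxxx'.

The replicating-portfolio and risk-neutral prices coincide; use p* = (1.2−0.73)/(1.23−0.73) = 0.9400 for the latter.
Payoff layer (t=4): V(4,0)=50.0000, V(4,1)=50.0000, V(4,2)=50.0000, V(4,3)=50.0000, V(4,4)=0.0000
  t=3,j=0: stock 73.9132 → up 90.9133 (V=50.0000), down 53.9567 (V=50.0000). Price 41.6667; hedge Δ=0.0000, bond B=41.6667.
  t=3,j=1: stock 124.5387 → up 153.1826 (V=50.0000), down 90.9133 (V=50.0000). Price 41.6667; hedge Δ=0.0000, bond B=41.6667.
  t=3,j=2: stock 209.8392 → up 258.1023 (V=50.0000), down 153.1826 (V=50.0000). Price 41.6667; hedge Δ=0.0000, bond B=41.6667.
  t=3,j=3: stock 353.5647 → up 434.8846 (V=0.0000), down 258.1023 (V=50.0000). Price 2.5000; hedge Δ=-0.2828, bond B=102.5000.
  t=2,j=0: stock 101.2510 → up 124.5387 (V=41.6667), down 73.9132 (V=41.6667). Price 34.7222; hedge Δ=0.0000, bond B=34.7222.
  t=2,j=1: stock 170.6010 → up 209.8392 (V=41.6667), down 124.5387 (V=41.6667). Price 34.7222; hedge Δ=0.0000, bond B=34.7222.
  t=2,j=2: stock 287.4510 → up 353.5647 (V=2.5000), down 209.8392 (V=41.6667). Price 4.0417; hedge Δ=-0.2725, bond B=82.3750.
  t=1,j=0: stock 138.7000 → up 170.6010 (V=34.7222), down 101.2510 (V=34.7222). Price 28.9352; hedge Δ=0.0000, bond B=28.9352.
  t=1,j=1: stock 233.7000 → up 287.4510 (V=4.0417), down 170.6010 (V=34.7222). Price 4.9021; hedge Δ=-0.2626, bond B=66.2632.
  t=0,j=0: stock 190.0000 → up 233.7000 (V=4.9021), down 138.7000 (V=28.9352). Price 5.2867; hedge Δ=-0.2530, bond B=53.3529.
Root portfolio cost Δ·190+B reproduces V0=5.2867.

(0,0): Delta=-0.2530 Bond=53.3529
(1,0): Delta=0.0000 Bond=28.9352
(1,1): Delta=-0.2626 Bond=66.2632
(2,0): Delta=0.0000 Bond=34.7222
(2,1): Delta=0.0000 Bond=34.7222
(2,2): Delta=-0.2725 Bond=82.3750
(3,0): Delta=0.0000 Bond=41.6667
(3,1): Delta=0.0000 Bond=41.6667
(3,2): Delta=0.0000 Bond=41.6667
(3,3): Delta=-0.2828 Bond=102.5000
V0=5.2867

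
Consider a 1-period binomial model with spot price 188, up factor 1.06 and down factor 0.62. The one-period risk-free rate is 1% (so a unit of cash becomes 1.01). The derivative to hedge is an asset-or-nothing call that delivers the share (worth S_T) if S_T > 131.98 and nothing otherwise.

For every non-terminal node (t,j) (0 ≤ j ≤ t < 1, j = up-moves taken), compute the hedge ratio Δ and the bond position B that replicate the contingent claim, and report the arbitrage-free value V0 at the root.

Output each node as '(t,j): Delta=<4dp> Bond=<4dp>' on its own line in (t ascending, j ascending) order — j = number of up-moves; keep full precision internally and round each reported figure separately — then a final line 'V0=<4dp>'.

The replicating-portfolio and risk-neutral prices coincide; use p* = (1.01−0.62)/(1.06−0.62) = 0.8864 for the latter.
Terminal values V(1,·): V(1,0)=0.0000, V(1,1)=199.2800
Node (0,0) S=188.0000: V=(p*·199.2800+(1−p*)·0.0000)/1.01=174.8857; Δ=(199.2800−0.0000)/(199.2800−116.5600)=2.4091; B=V−Δ·S=-278.0234
The time-0 hedge costs 174.8857, which is the no-arbitrage price.

(0,0): Delta=2.4091 Bond=-278.0234
V0=174.8857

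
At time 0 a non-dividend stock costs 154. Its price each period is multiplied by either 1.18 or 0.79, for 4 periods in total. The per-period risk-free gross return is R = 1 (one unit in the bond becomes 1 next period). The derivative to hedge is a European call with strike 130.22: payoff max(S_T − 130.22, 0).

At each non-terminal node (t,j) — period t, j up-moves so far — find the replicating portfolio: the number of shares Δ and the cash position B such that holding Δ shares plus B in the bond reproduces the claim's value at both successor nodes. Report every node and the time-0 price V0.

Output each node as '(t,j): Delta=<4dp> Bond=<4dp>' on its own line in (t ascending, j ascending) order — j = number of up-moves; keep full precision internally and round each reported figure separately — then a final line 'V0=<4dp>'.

Since d<R<u, set p* = (R−d)/(u−d) = 0.5385; price each node as the discounted p*-expectation of its children.
Payoff layer (t=4): V(4,0)=0.0000, V(4,1)=0.0000, V(4,2)=3.6055, V(4,3)=69.6713, V(4,4)=168.3518
(3,0): S=75.9280. Δ = (V_up−V_dn)/(S_up−S_dn) = (0.0000−0.0000)/(89.5950−59.9831) = 0.0000. V = [p*·0.0000 + (1−p*)·0.0000]/1 = 0.0000. B = V − Δ·S = 0.0000.
(3,1): S=113.4115. Δ = (V_up−V_dn)/(S_up−S_dn) = (3.6055−0.0000)/(133.8255−89.5950) = 0.0815. V = [p*·3.6055 + (1−p*)·0.0000]/1 = 1.9414. B = V − Δ·S = -7.3035.
(3,2): S=169.3994. Δ = (V_up−V_dn)/(S_up−S_dn) = (69.6713−3.6055)/(199.8913−133.8255) = 1.0000. V = [p*·69.6713 + (1−p*)·3.6055]/1 = 39.1794. B = V − Δ·S = -130.2200.
(3,3): S=253.0269. Δ = (V_up−V_dn)/(S_up−S_dn) = (168.3518−69.6713)/(298.5718−199.8913) = 1.0000. V = [p*·168.3518 + (1−p*)·69.6713]/1 = 122.8069. B = V − Δ·S = -130.2200.
(2,0): S=96.1114. Δ = (V_up−V_dn)/(S_up−S_dn) = (1.9414−0.0000)/(113.4115−75.9280) = 0.0518. V = [p*·1.9414 + (1−p*)·0.0000]/1 = 1.0454. B = V − Δ·S = -3.9326.
(2,1): S=143.5588. Δ = (V_up−V_dn)/(S_up−S_dn) = (39.1794−1.9414)/(169.3994−113.4115) = 0.6651. V = [p*·39.1794 + (1−p*)·1.9414]/1 = 21.9926. B = V − Δ·S = -73.4893.
(2,2): S=214.4296. Δ = (V_up−V_dn)/(S_up−S_dn) = (122.8069−39.1794)/(253.0269−169.3994) = 1.0000. V = [p*·122.8069 + (1−p*)·39.1794]/1 = 84.2096. B = V − Δ·S = -130.2200.
(1,0): S=121.6600. Δ = (V_up−V_dn)/(S_up−S_dn) = (21.9926−1.0454)/(143.5588−96.1114) = 0.4415. V = [p*·21.9926 + (1−p*)·1.0454]/1 = 12.3247. B = V − Δ·S = -41.3862.
(1,1): S=181.7200. Δ = (V_up−V_dn)/(S_up−S_dn) = (84.2096−21.9926)/(214.4296−143.5588) = 0.8779. V = [p*·84.2096 + (1−p*)·21.9926]/1 = 55.4941. B = V − Δ·S = -104.0366.
(0,0): S=154.0000. Δ = (V_up−V_dn)/(S_up−S_dn) = (55.4941−12.3247)/(181.7200−121.6600) = 0.7188. V = [p*·55.4941 + (1−p*)·12.3247]/1 = 35.5697. B = V − Δ·S = -75.1210.
Self-financing check: at every node Δ·S+B equals the discounted successor values.

(0,0): Delta=0.7188 Bond=-75.1210
(1,0): Delta=0.4415 Bond=-41.3862
(1,1): Delta=0.8779 Bond=-104.0366
(2,0): Delta=0.0518 Bond=-3.9326
(2,1): Delta=0.6651 Bond=-73.4893
(2,2): Delta=1.0000 Bond=-130.2200
(3,0): Delta=0.0000 Bond=0.0000
(3,1): Delta=0.0815 Bond=-7.3035
(3,2): Delta=1.0000 Bond=-130.2200
(3,3): Delta=1.0000 Bond=-130.2200
V0=35.5697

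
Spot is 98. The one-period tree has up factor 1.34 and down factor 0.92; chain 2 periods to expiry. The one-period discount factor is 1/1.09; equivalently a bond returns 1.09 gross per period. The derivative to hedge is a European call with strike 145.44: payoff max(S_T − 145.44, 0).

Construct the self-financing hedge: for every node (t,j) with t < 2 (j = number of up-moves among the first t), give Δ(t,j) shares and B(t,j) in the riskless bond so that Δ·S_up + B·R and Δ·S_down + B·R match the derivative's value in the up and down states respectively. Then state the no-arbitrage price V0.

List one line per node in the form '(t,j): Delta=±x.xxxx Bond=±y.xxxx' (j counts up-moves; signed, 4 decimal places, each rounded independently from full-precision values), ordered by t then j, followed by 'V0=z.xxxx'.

Under the risk-neutral measure, an up-move has probability p* = (R−d)/(u−d) = 0.4048 and values discount at R = 1.09.
At expiry t=2: V(2,0)=0.0000, V(2,1)=0.0000, V(2,2)=30.5288
  t=1,j=0: stock 90.1600 → up 120.8144 (V=0.0000), down 82.9472 (V=0.0000). Price 0.0000; hedge Δ=0.0000, bond B=0.0000.
  t=1,j=1: stock 131.3200 → up 175.9688 (V=30.5288), down 120.8144 (V=0.0000). Price 11.3366; hedge Δ=0.5535, bond B=-61.3510.
  t=0,j=0: stock 98.0000 → up 131.3200 (V=11.3366), down 90.1600 (V=0.0000). Price 4.2097; hedge Δ=0.2754, bond B=-22.7822.
Root portfolio cost Δ·98+B reproduces V0=4.2097.

(0,0): Delta=0.2754 Bond=-22.7822
(1,0): Delta=0.0000 Bond=0.0000
(1,1): Delta=0.5535 Bond=-61.3510
V0=4.2097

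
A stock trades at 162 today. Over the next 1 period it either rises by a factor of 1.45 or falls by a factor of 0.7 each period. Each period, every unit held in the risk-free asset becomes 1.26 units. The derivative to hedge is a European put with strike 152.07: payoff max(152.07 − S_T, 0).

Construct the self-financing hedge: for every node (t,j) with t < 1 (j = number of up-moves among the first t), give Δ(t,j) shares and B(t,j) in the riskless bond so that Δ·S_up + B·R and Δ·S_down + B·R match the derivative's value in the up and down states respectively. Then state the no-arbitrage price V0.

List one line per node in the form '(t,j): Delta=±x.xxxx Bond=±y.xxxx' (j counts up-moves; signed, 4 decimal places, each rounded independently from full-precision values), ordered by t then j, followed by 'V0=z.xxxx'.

Under the risk-neutral measure, an up-move has probability p* = (R−d)/(u−d) = 0.7467 and values discount at R = 1.26.
Payoff layer (t=1): V(1,0)=38.6700, V(1,1)=0.0000
  t=0,j=0: stock 162.0000 → up 234.9000 (V=0.0000), down 113.4000 (V=38.6700). Price 7.7749; hedge Δ=-0.3183, bond B=59.3349.
The time-0 hedge costs 7.7749, which is the no-arbitrage price.

(0,0): Delta=-0.3183 Bond=59.3349
V0=7.7749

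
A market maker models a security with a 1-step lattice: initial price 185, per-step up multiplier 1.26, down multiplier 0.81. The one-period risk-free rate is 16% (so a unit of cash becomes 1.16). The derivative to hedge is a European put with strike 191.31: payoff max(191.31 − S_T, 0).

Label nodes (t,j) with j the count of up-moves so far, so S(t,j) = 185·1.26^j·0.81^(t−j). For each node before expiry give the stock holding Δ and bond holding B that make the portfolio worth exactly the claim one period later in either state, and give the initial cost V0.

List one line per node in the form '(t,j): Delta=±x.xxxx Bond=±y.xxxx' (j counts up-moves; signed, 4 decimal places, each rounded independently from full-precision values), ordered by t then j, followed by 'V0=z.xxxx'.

(0,0): Delta=-0.4980 Bond=100.0759
V0=7.9425

No-arbitrage ⇒ martingale measure with p* = (R−d)/(u−d) = 0.7778.
Payoff layer (t=1): V(1,0)=41.4600, V(1,1)=0.0000
Node (0,0) S=185.0000: V=(p*·0.0000+(1−p*)·41.4600)/1.16=7.9425; Δ=(0.0000−41.4600)/(233.1000−149.8500)=-0.4980; B=V−Δ·S=100.0759
Each (Δ,B) replicates both successor values, so the strategy is self-financing and V0 is arbitrage-free.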